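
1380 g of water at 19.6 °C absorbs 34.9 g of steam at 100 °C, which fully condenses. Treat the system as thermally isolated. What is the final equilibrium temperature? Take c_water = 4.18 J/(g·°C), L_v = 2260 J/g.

T_f ≈ 34.9 °C

Setting the total heat transfer to zero:
condense steam: −34.9·2260 = −78874; condensate cools 100→T: 34.9·4.18·(T − 100) = 145.88(T − 100); water warms: 1380·4.18·(T − 19.6) = 5768.4(T − 19.6)
5914.3 T = 78874 + 14588 + 113061 = 206523
T ≈ 34.92 °C — below 100 °C, confirming all the steam condensed.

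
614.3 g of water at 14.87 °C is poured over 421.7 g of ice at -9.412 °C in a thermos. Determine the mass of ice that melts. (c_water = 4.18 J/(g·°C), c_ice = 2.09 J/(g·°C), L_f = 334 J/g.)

Water can give up m c ΔT = 614.3×4.18×14.87 = 38183 J before reaching 0 °C.
Of that, 421.7×2.09×9.412 = 8295.3 J goes to bring the ice to 0 °C, leaving 29888 J.
Melting all 421.7 g of ice would need 421.7×334 = 140848 J.
29888 J < 140848 J, so only part of the ice melts and the system sits at 0 °C.
m_melted×334 = 29888  ⇒  m_melted ≈ 89.48 g.

m_melted ≈ 89.5 g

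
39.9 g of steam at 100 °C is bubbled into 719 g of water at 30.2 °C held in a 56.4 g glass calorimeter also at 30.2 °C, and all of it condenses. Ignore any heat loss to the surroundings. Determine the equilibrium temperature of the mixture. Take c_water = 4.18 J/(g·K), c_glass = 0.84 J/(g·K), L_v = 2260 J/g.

T_f ≈ 61.8 °C

Taking heat into each body as positive, Σ m c ΔT = 0:
condense steam: −39.9·2260 = −90174; condensed water 100 °C→T: 166.78(T − 100); water warms: 719·4.18·(T − 30.2) = 3005.4(T − 30.2); glass cup: 56.4·0.84·(T − 30.2) = 47.38(T − 30.2)
3219.6 T = 90174 + 16678 + 92194 = 199047
T ≈ 61.82 °C — below 100 °C, confirming all the steam condensed.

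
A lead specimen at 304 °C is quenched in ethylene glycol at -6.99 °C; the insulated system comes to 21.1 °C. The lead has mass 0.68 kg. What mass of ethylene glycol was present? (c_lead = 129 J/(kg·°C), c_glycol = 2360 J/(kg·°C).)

m ≈ 0.374 kg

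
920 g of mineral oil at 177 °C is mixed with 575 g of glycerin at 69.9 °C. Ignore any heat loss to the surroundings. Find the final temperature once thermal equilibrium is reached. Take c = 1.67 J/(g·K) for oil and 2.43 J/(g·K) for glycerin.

T_f ≈ 126.0 °C

Setting the total heat transfer to zero:
920*1.67*(T − 177) + 575*2.43*(T − 69.9) = 0
1536.4(T − 177) + 1397.2(T − 69.9) = 0
(1536.4 + 1397.2) T = 1536.4*177 + 1397.2*69.9
T = 369611/2933.6 ≈ 125.99 °C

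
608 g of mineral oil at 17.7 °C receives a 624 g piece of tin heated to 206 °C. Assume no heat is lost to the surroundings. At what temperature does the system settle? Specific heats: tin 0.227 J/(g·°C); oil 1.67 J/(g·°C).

T_f is the heat-capacity-weighted average of the initial temperatures:
T_f = (141.65·206 + 1015.4·17.7) / (141.65 + 1015.4)
    = 47151 / 1157 ≈ 40.75 °C

T_f ≈ 40.8 °C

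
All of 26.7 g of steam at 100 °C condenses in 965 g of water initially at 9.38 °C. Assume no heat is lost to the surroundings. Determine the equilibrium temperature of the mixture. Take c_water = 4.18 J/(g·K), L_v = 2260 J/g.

T_f ≈ 26.4 °C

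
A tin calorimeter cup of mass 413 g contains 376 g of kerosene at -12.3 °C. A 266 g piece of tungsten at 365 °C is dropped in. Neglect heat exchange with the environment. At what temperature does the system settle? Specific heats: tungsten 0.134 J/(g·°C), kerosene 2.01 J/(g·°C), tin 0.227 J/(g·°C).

Energy conservation, ΣQ = 0:
266*0.134*(T − 365) + 376*2.01*(T − (-12.3)) + 413*0.227*(T − (-12.3)) = 0
885.15 T = 2561.1
T = 2561.1 / 885.15 = 2.89 °C

T_f ≈ 2.9 °C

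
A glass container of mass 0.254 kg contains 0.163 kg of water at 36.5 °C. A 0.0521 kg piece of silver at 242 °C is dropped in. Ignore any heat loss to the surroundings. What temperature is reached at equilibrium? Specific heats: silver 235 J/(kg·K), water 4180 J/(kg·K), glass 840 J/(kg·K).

Energy conservation, ΣQ = 0:
0.0521×235×(T − 242) + 0.163×4180×(T − 36.5) + 0.254×840×(T − 36.5) = 0
12.24(T − 242) + 681.34(T − 36.5) + 213.36(T − 36.5) = 0
(12.24 + 681.34 + 213.36) T = 12.24×242 + 681.34×36.5 + 213.36×36.5
T ≈ 39.27 °C

T_f ≈ 39.3 °C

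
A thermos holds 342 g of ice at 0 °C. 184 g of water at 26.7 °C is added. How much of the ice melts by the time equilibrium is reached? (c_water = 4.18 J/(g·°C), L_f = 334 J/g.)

Water can give up m c ΔT = 184×4.18×26.7 = 20536 J before reaching 0 °C.
To melt every bit of ice: 342×334 = 114228 J.
20536 J < 114228 J, so only part of the ice melts and the system sits at 0 °C.
Mass melted = 20536/334 ≈ 61.48 g.

m_melted ≈ 61.5 g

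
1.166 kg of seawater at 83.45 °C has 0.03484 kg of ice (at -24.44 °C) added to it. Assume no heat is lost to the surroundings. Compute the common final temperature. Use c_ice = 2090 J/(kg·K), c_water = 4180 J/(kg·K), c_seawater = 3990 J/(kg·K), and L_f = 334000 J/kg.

T_f ≈ 78.1 °C

Energy conservation, ΣQ = 0:
ice -24.44→0 °C: 0.03484·2090·24.44 = 1779.6; melt ice: 0.03484·334000 = 11637; warm the meltwater: 145.63 T; seawater cools: 1.166·3990·(T − 83.45) = 4652.3(T − 83.45)
4798 T = 388238 − 13416 = 374822
T ≈ 78.12 °C. Since T > 0 °C, the all-ice-melts assumption holds.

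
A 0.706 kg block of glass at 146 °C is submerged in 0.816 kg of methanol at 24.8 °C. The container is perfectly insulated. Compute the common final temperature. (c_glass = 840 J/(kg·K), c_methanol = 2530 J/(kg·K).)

With ΣQ=0 the equilibrium temperature is the m·c-weighted mean:
T_f = (593.04·146 + 2064.5·24.8) / (593.04 + 2064.5)
    = 137783 / 2657.5 ≈ 51.85 °C

T_f ≈ 51.8 °C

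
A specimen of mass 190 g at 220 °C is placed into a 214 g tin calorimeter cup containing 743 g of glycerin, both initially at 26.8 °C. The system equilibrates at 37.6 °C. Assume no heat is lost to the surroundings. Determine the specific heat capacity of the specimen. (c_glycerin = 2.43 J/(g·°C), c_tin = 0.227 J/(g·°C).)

c ≈ 0.578 J/(g·°C)

Setting the total heat transfer to zero:
190×c×(37.6 − 220) + 743×2.43×(37.6 − 26.8) + 214×0.227×(37.6 − 26.8) = 0
-34656 c = -20024
c = -20024/-34656 ≈ 0.5778 J/(g·°C)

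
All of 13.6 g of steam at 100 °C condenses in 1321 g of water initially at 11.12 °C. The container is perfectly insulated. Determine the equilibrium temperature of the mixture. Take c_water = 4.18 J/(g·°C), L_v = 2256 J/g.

T_f ≈ 17.5 °C

Taking heat into each body as positive, Σ m c ΔT = 0:
condense steam: −13.6·2256 = −30682
  condensed water 100 °C→T: 56.85(T − 100)
  original water: 5521.8(T − 11.12)
5578.6 T = 30682 + 5684.8 + 61402 = 97769
T ≈ 17.53 °C, under the boiling point, so the assumption holds.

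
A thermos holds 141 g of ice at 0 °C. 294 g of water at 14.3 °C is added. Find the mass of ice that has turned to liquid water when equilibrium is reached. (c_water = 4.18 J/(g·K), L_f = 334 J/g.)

m_melted ≈ 52.6 g

Water can give up m c ΔT = 294×4.18×14.3 = 17574 J before reaching 0 °C.
Fully melting the ice requires m_ice L_f = 141×334 = 47094 J.
That's not enough to melt it all — equilibrium is at 0 °C with ice remaining.
m_melted×334 = 17574  ⇒  m_melted ≈ 52.62 g.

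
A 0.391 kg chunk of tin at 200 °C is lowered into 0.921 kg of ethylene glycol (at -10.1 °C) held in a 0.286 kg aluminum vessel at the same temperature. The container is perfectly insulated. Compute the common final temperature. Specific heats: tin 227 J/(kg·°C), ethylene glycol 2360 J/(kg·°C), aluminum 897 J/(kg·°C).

T_f ≈ -2.7 °C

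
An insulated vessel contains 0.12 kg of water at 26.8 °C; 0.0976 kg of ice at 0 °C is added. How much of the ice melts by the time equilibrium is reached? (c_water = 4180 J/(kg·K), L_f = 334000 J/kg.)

m_melted ≈ 0.0402 kg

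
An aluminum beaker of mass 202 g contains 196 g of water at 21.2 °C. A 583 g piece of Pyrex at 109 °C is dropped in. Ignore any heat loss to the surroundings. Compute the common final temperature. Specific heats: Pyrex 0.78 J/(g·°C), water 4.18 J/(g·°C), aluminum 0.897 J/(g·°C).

T_f ≈ 48.6 °C

Taking heat into each body as positive, Σ m c ΔT = 0:
583×0.78×(T − 109) + 196×4.18×(T − 21.2) + 202×0.897×(T − 21.2) = 0
(454.74 + 819.28 + 181.19) T = 454.74×109 + 819.28×21.2 + 181.19×21.2
T = 70777 / 1455.2 = 48.6 °C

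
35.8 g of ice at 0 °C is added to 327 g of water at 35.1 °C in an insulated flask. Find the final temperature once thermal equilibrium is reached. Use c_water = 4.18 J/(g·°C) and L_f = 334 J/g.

Sum of m c ΔT and latent-heat terms is zero:
latent heat to melt: 35.8·334 = 11957; meltwater 0→T: 35.8·4.18·T = 149.64 T; water: 1366.9(T − 35.1)
1516.5 T = 47977 − 11957 = 36020
T ≈ 23.75 °C (positive, so assuming full melt was valid).

T_f ≈ 23.8 °C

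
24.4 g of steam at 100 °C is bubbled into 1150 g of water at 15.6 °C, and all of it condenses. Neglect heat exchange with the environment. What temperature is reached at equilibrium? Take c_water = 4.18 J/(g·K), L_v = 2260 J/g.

Sum of m c ΔT and latent-heat terms is zero:
steam→water at 100 °C releases m L_v = 24.4×2260 = 55144
  condensate cools 100→T: 24.4×4.18×(T − 100) = 101.99(T − 100)
  water warms: 1150×4.18×(T − 15.6) = 4807(T − 15.6)
4909 T = 55144 + 10199 + 74989 = 140332
T ≈ 28.59 °C — below 100 °C, confirming all the steam condensed.

T_f ≈ 28.6 °C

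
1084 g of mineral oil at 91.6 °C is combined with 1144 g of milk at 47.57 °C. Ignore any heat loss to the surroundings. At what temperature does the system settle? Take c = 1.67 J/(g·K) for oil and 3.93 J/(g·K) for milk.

T_f ≈ 60.2 °C

Heat gained plus heat lost sum to zero:
1084*1.67*(T − 91.6) + 1144*3.93*(T − 47.57) = 0
1810.3(T − 91.6) + 4495.9(T − 47.57) = 0
(1810.3 + 4495.9) T = 1810.3*91.6 + 4495.9*47.57
T ≈ 60.21 °C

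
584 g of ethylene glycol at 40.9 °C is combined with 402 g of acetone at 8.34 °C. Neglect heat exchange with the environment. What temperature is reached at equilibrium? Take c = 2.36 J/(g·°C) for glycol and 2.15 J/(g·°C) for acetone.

With ΣQ=0 the equilibrium temperature is the m·c-weighted mean:
T_f = (1378.2*40.9 + 864.3*8.34) / (1378.2 + 864.3)
    = 63578 / 2242.5 ≈ 28.35 °C

T_f ≈ 28.4 °C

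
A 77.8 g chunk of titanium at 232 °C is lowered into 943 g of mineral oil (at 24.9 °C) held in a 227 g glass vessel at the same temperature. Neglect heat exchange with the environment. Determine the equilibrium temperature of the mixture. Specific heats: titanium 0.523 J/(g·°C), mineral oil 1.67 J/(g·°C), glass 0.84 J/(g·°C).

Energy conservation, ΣQ = 0:
77.8·0.523·(T − 232) + 943·1.67·(T − 24.9) + 227·0.84·(T − 24.9) = 0
40.69(T − 232) + 1574.8(T − 24.9) + 190.68(T − 24.9) = 0
(40.69 + 1574.8 + 190.68) T = 40.69·232 + 1574.8·24.9 + 190.68·24.9
T = 53401 / 1806.2 = 29.6 °C

T_f ≈ 29.6 °C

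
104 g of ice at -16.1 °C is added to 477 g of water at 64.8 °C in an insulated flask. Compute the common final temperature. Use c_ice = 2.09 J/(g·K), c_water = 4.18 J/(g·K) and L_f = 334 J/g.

Setting the total heat transfer to zero:
ice -16.1→0 °C: 104·2.09·16.1 = 3499.5
  latent heat to melt: 104·334 = 34736
  warm the meltwater: 434.72 T
  water cools: 477·4.18·(T − 64.8) = 1993.9(T − 64.8)
2428.6 T = 129202 − 38235 = 90967
T ≈ 37.46 °C. Since T > 0 °C, the all-ice-melts assumption holds.

T_f ≈ 37.5 °C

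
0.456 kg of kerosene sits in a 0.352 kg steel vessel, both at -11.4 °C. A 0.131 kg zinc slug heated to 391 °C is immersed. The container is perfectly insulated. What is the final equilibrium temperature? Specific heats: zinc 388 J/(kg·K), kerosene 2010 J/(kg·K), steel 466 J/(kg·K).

T_f = Σ m_i c_i T_i / Σ m_i c_i:
T_f = (50.83×391 + 916.56×(-11.4) + 164.03×(-11.4)) / (50.83 + 916.56 + 164.03)
    = 7555 / 1131.4 ≈ 6.68 °C

T_f ≈ 6.7 °C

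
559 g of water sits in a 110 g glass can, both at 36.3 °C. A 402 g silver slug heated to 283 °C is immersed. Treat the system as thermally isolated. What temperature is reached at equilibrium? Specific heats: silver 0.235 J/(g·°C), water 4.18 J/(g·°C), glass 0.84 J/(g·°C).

T_f ≈ 45.5 °C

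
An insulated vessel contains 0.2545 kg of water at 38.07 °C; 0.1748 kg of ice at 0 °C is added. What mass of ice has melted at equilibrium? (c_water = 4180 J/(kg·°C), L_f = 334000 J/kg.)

Cooling the water to 0 °C releases 0.2545·4180·38.07 = 40499 J.
To melt every bit of ice: 0.1748·334000 = 58383 J.
That's not enough to melt it all — equilibrium is at 0 °C with ice remaining.
m_melt = 40499 / L_f = 0.1213 kg.

m_melted ≈ 0.121 kg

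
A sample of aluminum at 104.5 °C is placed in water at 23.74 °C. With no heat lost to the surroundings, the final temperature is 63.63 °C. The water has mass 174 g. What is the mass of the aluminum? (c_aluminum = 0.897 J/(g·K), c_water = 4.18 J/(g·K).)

Heat gained plus heat lost sum to zero:
m×0.897×(63.63 − 104.5) + 174×4.18×(63.63 − 23.74) = 0
-36.66 m = -29013
m = -29013/-36.66 ≈ 791.4 g

m ≈ 791 g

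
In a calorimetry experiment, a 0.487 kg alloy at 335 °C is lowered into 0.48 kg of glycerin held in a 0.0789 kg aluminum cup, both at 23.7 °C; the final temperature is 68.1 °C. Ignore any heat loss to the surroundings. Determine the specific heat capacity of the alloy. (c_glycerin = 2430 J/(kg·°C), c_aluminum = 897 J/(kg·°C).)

c ≈ 423 J/(kg·°C)

Taking heat into each body as positive, Σ m c ΔT = 0:
0.487·c·(68.1 − 335) + 0.48·2430·(68.1 − 23.7) + 0.0789·897·(68.1 − 23.7) = 0
-129.98 c = -54930
c = -54930/-129.98 ≈ 422.6 J/(kg·°C)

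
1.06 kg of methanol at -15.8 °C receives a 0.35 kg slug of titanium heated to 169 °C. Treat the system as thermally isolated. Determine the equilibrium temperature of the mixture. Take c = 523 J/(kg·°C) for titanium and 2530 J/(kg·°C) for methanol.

T_f ≈ -4.0 °C

T_f = Σ m_i c_i T_i / Σ m_i c_i:
T_f = (183.05×169 + 2681.8×(-15.8)) / (183.05 + 2681.8)
    = -11437 / 2864.9 ≈ -3.99 °C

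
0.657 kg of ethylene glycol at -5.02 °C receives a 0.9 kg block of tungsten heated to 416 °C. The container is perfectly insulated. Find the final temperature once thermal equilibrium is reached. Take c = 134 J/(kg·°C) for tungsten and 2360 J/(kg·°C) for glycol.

|Q_tungsten| = |Q_glycol|:
0.9×134×(416 − T) = 0.657×2360×(T − (-5.02))
120.6(416 − T) = 1550.5(T − (-5.02))
1671.1 T = 42386  ⇒  T ≈ 25.36 °C

T_f ≈ 25.4 °C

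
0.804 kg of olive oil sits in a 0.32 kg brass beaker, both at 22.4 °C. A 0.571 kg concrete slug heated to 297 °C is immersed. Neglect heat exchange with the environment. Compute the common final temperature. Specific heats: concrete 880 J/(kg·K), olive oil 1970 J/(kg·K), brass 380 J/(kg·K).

Net heat exchanged in the isolated system is zero:
0.571×880×(T − 297) + 0.804×1970×(T − 22.4) + 0.32×380×(T − 22.4) = 0
502.48(T − 297) + 1583.9(T − 22.4) + 121.6(T − 22.4) = 0
2208 T = 187439
T = 187439/2208 ≈ 84.89 °C

T_f ≈ 84.9 °C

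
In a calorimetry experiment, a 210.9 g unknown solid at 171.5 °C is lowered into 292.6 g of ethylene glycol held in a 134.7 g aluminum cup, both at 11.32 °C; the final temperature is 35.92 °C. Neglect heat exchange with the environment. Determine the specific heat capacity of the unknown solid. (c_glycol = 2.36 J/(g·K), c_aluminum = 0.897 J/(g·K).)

Let T be the final temperature. ΣQ_i = 0:
210.9·c·(35.92 − 171.5) + 292.6·2.36·(35.92 − 11.32) + 134.7·0.897·(35.92 − 11.32) = 0
-28594 c = -19960
c = -19960/-28594 ≈ 0.698 J/(g·K)

c ≈ 0.698 J/(g·K)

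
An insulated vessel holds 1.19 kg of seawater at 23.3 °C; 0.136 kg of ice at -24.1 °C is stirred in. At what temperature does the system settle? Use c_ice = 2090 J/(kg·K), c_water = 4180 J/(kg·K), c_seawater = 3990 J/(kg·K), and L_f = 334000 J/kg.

Taking heat into each body as positive, Σ m c ΔT = 0:
ice -24.1→0 °C: 0.136·2090·24.1 = 6850.2
  latent heat to melt: 0.136·334000 = 45424
  warm the meltwater: 568.48 T
  seawater: 4748.1(T − 23.3)
5316.6 T = 110631 − 52274 = 58357
T ≈ 10.98 °C (positive, so assuming full melt was valid).

T_f ≈ 11.0 °C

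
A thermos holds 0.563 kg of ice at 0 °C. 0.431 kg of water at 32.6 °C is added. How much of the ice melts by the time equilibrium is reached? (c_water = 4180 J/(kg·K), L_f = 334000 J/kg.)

Water can give up m c ΔT = 0.431·4180·32.6 = 58732 J before reaching 0 °C.
To melt every bit of ice: 0.563·334000 = 188042 J.
58732 J < 188042 J, so only part of the ice melts and the system sits at 0 °C.
Mass melted = 58732/334000 ≈ 0.1758 kg.

m_melted ≈ 0.176 kg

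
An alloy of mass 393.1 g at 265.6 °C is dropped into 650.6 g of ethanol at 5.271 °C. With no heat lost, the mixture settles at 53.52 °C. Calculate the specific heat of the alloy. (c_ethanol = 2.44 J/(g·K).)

c ≈ 0.919 J/(g·K)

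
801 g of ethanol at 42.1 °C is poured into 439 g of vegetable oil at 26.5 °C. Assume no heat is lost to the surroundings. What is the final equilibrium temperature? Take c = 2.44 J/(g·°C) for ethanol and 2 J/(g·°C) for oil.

Heat gained plus heat lost sum to zero:
801*2.44*(T − 42.1) + 439*2*(T − 26.5) = 0
(1954.4 + 878) T = 1954.4*42.1 + 878*26.5
T ≈ 37.26 °C

T_f ≈ 37.3 °C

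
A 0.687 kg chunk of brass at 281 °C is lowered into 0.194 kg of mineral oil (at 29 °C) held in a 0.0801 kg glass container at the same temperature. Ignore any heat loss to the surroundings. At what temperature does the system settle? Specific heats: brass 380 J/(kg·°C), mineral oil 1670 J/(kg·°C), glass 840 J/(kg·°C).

T_f ≈ 129.9 °C

Energy conservation, ΣQ = 0:
0.687·380·(T − 281) + 0.194·1670·(T − 29) + 0.0801·840·(T − 29) = 0
261.06(T − 281) + 323.98(T − 29) + 67.28(T − 29) = 0
652.32 T = 84705
T ≈ 129.85 °C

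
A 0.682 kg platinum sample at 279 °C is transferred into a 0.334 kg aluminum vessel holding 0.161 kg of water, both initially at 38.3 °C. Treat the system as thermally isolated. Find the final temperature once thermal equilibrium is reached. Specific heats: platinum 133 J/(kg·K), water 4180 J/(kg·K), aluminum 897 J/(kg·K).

T_f ≈ 58.8 °C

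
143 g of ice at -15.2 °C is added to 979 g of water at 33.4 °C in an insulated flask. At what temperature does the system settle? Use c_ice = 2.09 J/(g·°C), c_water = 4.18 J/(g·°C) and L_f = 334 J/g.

T_f ≈ 18.0 °C

Setting the total heat transfer to zero:
warm ice to 0 °C: 143×2.09×(0 − (-15.2)) = 4542.8
  melt ice: 143×334 = 47762
  warm the meltwater: 597.74 T
  water cools: 979×4.18×(T − 33.4) = 4092.2(T − 33.4)
4690 T = 136680 − 52305 = 84375
T ≈ 17.99 °C (positive, so assuming full melt was valid).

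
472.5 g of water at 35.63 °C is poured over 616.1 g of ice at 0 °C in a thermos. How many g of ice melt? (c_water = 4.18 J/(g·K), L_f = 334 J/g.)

m_melted ≈ 211 g

Heat available from the water dropping to 0 °C: 472.5×4.18×35.63 = 70371 J.
Fully melting the ice requires m_ice L_f = 616.1×334 = 205777 J.
Since 70371 < 205777 J, not all the ice melts; equilibrium is at 0 °C.
m_melted×334 = 70371  ⇒  m_melted ≈ 210.7 g.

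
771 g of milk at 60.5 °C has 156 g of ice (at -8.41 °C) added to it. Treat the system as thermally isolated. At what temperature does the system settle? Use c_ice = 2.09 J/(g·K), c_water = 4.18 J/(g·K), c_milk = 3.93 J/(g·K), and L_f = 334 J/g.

T_f ≈ 34.9 °C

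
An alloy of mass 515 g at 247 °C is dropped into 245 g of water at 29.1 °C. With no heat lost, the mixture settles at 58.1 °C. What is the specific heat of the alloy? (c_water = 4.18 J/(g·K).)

c ≈ 0.305 J/(g·K)

Heat lost by the alloy = heat gained by the water:
515·c·(247 − 58.1) = 245·4.18·(58.1 − 29.1)
97284 c = 29699  ⇒  c ≈ 0.3053 J/(g·K)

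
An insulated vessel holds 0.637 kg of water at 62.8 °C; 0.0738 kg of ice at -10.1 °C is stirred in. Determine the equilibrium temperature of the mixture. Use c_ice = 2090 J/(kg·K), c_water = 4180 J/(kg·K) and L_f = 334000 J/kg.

Net heat exchanged in the isolated system is zero:
warm ice to 0 °C: 0.0738×2090×(0 − (-10.1)) = 1557.8; melt ice: 0.0738×334000 = 24649; meltwater 0→T: 0.0738×4180×T = 308.48 T; water cools: 0.637×4180×(T − 62.8) = 2662.7(T − 62.8)
2971.1 T = 167215 − 26207 = 141008
T ≈ 47.46 °C. Since T > 0 °C, the all-ice-melts assumption holds.

T_f ≈ 47.5 °C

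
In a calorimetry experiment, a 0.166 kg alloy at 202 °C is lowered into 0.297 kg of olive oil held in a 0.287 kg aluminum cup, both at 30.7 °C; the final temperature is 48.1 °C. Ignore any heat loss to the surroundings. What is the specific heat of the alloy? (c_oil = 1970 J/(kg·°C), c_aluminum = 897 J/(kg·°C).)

Taking heat into each body as positive, Σ m c ΔT = 0:
0.166×c×(48.1 − 202) + 0.297×1970×(48.1 − 30.7) + 0.287×897×(48.1 − 30.7) = 0
-25.55 c = -14660
c = -14660/-25.55 ≈ 573.8 J/(kg·°C)

c ≈ 574 J/(kg·°C)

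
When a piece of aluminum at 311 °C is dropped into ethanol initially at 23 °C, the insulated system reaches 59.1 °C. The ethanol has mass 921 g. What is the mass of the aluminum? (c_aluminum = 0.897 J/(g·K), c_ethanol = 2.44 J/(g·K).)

m ≈ 359 g

Heat lost by the aluminum = heat gained by the ethanol:
m×0.897×(311 − 59.1) = 921×2.44×(59.1 − 23)
225.95 m = 81125  ⇒  m ≈ 359 g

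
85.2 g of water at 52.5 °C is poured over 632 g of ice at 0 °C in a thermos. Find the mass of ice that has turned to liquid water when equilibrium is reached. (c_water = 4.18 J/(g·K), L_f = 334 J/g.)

m_melted ≈ 56 g

Cooling the water to 0 °C releases 85.2·4.18·52.5 = 18697 J.
Fully melting the ice requires m_ice L_f = 632·334 = 211088 J.
Since 18697 < 211088 J, not all the ice melts; equilibrium is at 0 °C.
m_melted·334 = 18697  ⇒  m_melted ≈ 55.98 g.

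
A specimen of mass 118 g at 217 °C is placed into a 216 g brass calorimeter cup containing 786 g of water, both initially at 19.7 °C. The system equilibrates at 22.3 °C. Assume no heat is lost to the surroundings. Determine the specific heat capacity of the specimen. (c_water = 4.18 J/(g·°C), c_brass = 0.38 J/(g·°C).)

Let T be the final temperature. ΣQ_i = 0:
118×c×(22.3 − 217) + 786×4.18×(22.3 − 19.7) + 216×0.38×(22.3 − 19.7) = 0
-22975 c = -8755.7
c = -8755.7/-22975 ≈ 0.3811 J/(g·°C)

c ≈ 0.381 J/(g·°C)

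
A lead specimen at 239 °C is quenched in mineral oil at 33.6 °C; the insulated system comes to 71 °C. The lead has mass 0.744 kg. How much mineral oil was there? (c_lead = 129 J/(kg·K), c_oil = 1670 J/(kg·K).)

Taking heat into each body as positive, Σ m c ΔT = 0:
0.744×129×(71 − 239) + m×1670×(71 − 33.6) = 0
62458 m = 16124
m = 16124/62458 ≈ 0.2582 kg

m ≈ 0.258 kg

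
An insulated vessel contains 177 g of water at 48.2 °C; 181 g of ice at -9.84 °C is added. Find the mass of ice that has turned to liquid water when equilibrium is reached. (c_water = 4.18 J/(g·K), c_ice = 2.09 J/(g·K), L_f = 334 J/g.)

Cooling the water to 0 °C releases 177·4.18·48.2 = 35661 J.
Of that, 181·2.09·9.84 = 3722.4 J goes to bring the ice to 0 °C, leaving 31939 J.
Fully melting the ice requires m_ice L_f = 181·334 = 60454 J.
31939 J < 60454 J, so only part of the ice melts and the system sits at 0 °C.
m_melted·334 = 31939  ⇒  m_melted ≈ 95.63 g.

m_melted ≈ 95.6 g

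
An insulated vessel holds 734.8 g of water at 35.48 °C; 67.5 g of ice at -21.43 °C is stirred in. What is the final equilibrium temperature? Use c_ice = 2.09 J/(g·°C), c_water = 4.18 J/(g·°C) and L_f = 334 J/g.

Heat gained plus heat lost sum to zero:
warm ice to 0 °C: 67.5×2.09×(0 − (-21.43)) = 3023.2; melt ice: 67.5×334 = 22545; meltwater 0→T: 67.5×4.18×T = 282.15 T; water: 3071.5(T − 35.48)
3353.6 T = 108976 − 25568 = 83407
T ≈ 24.87 °C. Since T > 0 °C, the all-ice-melts assumption holds.

T_f ≈ 24.9 °C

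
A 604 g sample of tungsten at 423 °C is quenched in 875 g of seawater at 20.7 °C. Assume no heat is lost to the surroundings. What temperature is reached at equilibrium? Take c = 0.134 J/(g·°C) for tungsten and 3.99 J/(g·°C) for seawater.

T_f ≈ 29.8 °C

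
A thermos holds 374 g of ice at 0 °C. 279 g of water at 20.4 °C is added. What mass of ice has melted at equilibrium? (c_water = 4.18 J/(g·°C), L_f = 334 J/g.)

Water can give up m c ΔT = 279×4.18×20.4 = 23791 J before reaching 0 °C.
Fully melting the ice requires m_ice L_f = 374×334 = 124916 J.
Since 23791 < 124916 J, not all the ice melts; equilibrium is at 0 °C.
Mass melted = 23791/334 ≈ 71.23 g.

m_melted ≈ 71.2 g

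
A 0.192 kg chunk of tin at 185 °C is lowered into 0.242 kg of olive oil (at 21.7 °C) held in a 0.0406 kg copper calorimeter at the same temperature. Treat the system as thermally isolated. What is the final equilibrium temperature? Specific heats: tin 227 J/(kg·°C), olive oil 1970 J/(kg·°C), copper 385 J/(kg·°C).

Taking heat into each body as positive, Σ m c ΔT = 0:
0.192×227×(T − 185) + 0.242×1970×(T − 21.7) + 0.0406×385×(T − 21.7) = 0
43.58(T − 185) + 476.74(T − 21.7) + 15.63(T − 21.7) = 0
(43.58 + 476.74 + 15.63) T = 43.58×185 + 476.74×21.7 + 15.63×21.7
T ≈ 34.98 °C

T_f ≈ 35.0 °C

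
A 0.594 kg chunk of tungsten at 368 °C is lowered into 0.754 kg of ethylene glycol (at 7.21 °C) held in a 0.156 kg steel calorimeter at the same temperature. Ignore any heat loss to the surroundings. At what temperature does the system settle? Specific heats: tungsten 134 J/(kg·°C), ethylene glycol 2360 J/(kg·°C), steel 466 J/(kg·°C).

T_f ≈ 22.1 °C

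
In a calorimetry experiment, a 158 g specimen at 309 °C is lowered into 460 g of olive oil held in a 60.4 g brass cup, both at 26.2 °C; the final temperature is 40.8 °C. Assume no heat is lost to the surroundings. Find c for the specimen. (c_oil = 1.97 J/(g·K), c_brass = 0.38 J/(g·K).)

Conservation of energy gives ΣQ = 0:
158·c·(40.8 − 309) + 460·1.97·(40.8 − 26.2) + 60.4·0.38·(40.8 − 26.2) = 0
-42376 c = -13566
c = -13566/-42376 ≈ 0.3201 J/(g·K)

c ≈ 0.32 J/(g·K)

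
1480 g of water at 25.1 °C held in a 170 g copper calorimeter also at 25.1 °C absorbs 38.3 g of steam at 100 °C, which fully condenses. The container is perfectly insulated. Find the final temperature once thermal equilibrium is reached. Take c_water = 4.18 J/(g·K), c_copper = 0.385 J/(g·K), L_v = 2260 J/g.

Conservation of energy gives ΣQ = 0:
steam→water at 100 °C releases m L_v = 38.3·2260 = 86558
  condensate cools 100→T: 38.3·4.18·(T − 100) = 160.09(T − 100)
  water warms: 1480·4.18·(T − 25.1) = 6186.4(T − 25.1)
  copper cup: 170·0.385·(T − 25.1) = 65.45(T − 25.1)
6411.9 T = 86558 + 16009 + 156921 = 259489
T ≈ 40.47 °C, under the boiling point, so the assumption holds.

T_f ≈ 40.5 °C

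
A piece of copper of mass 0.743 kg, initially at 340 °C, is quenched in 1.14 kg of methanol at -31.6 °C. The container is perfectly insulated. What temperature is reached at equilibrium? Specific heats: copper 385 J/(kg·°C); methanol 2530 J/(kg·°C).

Heat gained plus heat lost sum to zero:
0.743·385·(T − 340) + 1.14·2530·(T − (-31.6)) = 0
286.06(T − 340) + 2884.2(T − (-31.6)) = 0
(286.06 + 2884.2) T = 286.06·340 + 2884.2·(-31.6)
T = 6118/3170.3 ≈ 1.93 °C

T_f ≈ 1.9 °C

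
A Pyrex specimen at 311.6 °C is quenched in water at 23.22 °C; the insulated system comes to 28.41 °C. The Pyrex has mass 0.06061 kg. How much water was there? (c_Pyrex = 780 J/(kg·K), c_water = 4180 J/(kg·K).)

m ≈ 0.617 kg

Heat lost by the Pyrex = heat gained by the water:
0.06061×780×(311.6 − 28.41) = m×4180×(28.41 − 23.22)
21694 m = 13388  ⇒  m ≈ 0.6171 kg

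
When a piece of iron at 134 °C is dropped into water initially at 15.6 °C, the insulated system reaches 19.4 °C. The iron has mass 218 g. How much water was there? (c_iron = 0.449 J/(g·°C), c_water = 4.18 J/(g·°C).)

Energy conservation, ΣQ = 0:
218×0.449×(19.4 − 134) + m×4.18×(19.4 − 15.6) = 0
15.88 m = 11217
m = 11217/15.88 ≈ 706.2 g

m ≈ 706 g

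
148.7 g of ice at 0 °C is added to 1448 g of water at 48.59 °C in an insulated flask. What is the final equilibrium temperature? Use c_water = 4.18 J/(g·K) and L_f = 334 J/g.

Conservation of energy gives ΣQ = 0:
fusion: m_ice L_f = 148.7×334 = 49666; warm the meltwater: 621.57 T; water: 6052.6(T − 48.59)
6674.2 T = 294098 − 49666 = 244432
T ≈ 36.62 °C (positive, so assuming full melt was valid).

T_f ≈ 36.6 °C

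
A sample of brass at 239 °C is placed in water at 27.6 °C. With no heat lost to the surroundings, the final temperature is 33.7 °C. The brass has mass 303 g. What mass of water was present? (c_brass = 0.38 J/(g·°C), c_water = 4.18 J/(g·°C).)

Heat lost by the brass = heat gained by the water:
303·0.38·(239 − 33.7) = m·4.18·(33.7 − 27.6)
25.5 m = 23638  ⇒  m ≈ 927.1 g

m ≈ 927 g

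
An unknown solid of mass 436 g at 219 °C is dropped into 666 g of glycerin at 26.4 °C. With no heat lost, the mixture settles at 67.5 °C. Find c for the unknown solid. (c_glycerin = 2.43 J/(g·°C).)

m_s c (T_s − T_f) = m_glycerin c_glycerin (T_f − T_0):
436·c·(219 − 67.5) = 666·2.43·(67.5 − 26.4)
66054 c = 66515  ⇒  c ≈ 1.007 J/(g·°C)

c ≈ 1.01 J/(g·°C)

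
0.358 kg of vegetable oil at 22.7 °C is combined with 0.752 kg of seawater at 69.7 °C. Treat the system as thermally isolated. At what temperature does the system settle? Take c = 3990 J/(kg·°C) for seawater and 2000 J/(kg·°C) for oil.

|Q_seawater| = |Q_oil|:
0.752×3990×(69.7 − T) = 0.358×2000×(T − 22.7)
3000.5(69.7 − T) = 716(T − 22.7)
3716.5 T = 225387  ⇒  T ≈ 60.65 °C

T_f ≈ 60.6 °C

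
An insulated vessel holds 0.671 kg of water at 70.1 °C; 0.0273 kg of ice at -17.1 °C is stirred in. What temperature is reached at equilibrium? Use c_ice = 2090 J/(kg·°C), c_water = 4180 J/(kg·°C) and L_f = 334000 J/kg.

Conservation of energy gives ΣQ = 0:
warm ice to 0 °C: 0.0273×2090×(0 − (-17.1)) = 975.67; melt ice: 0.0273×334000 = 9118.2; meltwater 0→T: 0.0273×4180×T = 114.11 T; water cools: 0.671×4180×(T − 70.1) = 2804.8(T − 70.1)
2918.9 T = 196615 − 10094 = 186521
T ≈ 63.90 °C. Since T > 0 °C, the all-ice-melts assumption holds.

T_f ≈ 63.9 °C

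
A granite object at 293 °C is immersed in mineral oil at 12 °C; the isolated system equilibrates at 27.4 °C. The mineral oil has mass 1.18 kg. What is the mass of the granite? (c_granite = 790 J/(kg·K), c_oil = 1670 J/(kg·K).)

Heat lost by the granite = heat gained by the oil:
m·790·(293 − 27.4) = 1.18·1670·(27.4 − 12)
209824 m = 30347  ⇒  m ≈ 0.1446 kg

m ≈ 0.145 kg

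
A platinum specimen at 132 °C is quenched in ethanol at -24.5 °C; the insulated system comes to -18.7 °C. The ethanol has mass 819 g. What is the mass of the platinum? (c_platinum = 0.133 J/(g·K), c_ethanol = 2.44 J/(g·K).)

m ≈ 578 g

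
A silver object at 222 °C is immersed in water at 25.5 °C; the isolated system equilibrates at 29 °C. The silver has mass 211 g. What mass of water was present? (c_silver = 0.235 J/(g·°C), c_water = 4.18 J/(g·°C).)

m ≈ 654 g

Heat gained plus heat lost sum to zero:
211·0.235·(29 − 222) + m·4.18·(29 − 25.5) = 0
14.63 m = 9569.9
m = 9569.9/14.63 ≈ 654.1 g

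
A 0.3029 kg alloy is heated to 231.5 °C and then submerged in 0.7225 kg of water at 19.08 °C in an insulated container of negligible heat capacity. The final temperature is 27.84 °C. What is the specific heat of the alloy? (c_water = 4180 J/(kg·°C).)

c ≈ 429 J/(kg·°C)

Heat lost by the alloy = heat gained by the water:
0.3029·c·(231.5 − 27.84) = 0.7225·4180·(27.84 − 19.08)
61.69 c = 26456  ⇒  c ≈ 428.9 J/(kg·°C)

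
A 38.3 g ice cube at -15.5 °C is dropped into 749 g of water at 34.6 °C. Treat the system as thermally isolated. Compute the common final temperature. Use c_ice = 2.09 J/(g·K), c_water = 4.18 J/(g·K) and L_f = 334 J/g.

Heat gained plus heat lost sum to zero:
warm ice to 0 °C: 38.3·2.09·(0 − (-15.5)) = 1240.7
  fusion: m_ice L_f = 38.3·334 = 12792
  warm the meltwater: 160.09 T
  water cools: 749·4.18·(T − 34.6) = 3130.8(T − 34.6)
3290.9 T = 108326 − 14033 = 94293
T ≈ 28.65 °C — above 0 °C, consistent with complete melting.

T_f ≈ 28.7 °C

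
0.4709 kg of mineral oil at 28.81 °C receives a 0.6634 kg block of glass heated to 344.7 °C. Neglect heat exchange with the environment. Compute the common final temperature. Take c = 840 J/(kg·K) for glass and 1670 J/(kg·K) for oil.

T_f ≈ 159.8 °C

Conservation of energy gives ΣQ = 0:
0.6634×840×(T − 344.7) + 0.4709×1670×(T − 28.81) = 0
557.26(T − 344.7) + 786.4(T − 28.81) = 0
1343.7 T = 214742
T ≈ 159.82 °C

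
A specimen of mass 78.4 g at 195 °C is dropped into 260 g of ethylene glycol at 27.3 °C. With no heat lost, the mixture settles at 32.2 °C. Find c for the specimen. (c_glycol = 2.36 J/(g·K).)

m_s c (T_s − T_f) = m_glycol c_glycol (T_f − T_0):
78.4×c×(195 − 32.2) = 260×2.36×(32.2 − 27.3)
12764 c = 3006.6  ⇒  c ≈ 0.2356 J/(g·K)

c ≈ 0.236 J/(g·K)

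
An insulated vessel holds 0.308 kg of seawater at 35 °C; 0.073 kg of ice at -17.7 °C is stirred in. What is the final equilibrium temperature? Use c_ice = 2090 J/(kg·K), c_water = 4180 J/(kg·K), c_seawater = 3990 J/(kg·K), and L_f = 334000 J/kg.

T_f ≈ 10.4 °C

Let T be the final temperature. ΣQ_i = 0:
warm ice to 0 °C: 0.073·2090·(0 − (-17.7)) = 2700.5
  latent heat to melt: 0.073·334000 = 24382
  meltwater 0→T: 0.073·4180·T = 305.14 T
  seawater: 1228.9(T − 35)
1534.1 T = 43012 − 27082 = 15930
T ≈ 10.38 °C — above 0 °C, consistent with complete melting.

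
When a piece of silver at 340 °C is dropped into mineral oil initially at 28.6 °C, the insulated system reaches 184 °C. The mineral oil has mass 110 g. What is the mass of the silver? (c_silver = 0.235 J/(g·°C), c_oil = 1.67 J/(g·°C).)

m ≈ 779 g

Heat lost by the silver = heat gained by the oil:
m·0.235·(340 − 184) = 110·1.67·(184 − 28.6)
36.66 m = 28547  ⇒  m ≈ 778.7 g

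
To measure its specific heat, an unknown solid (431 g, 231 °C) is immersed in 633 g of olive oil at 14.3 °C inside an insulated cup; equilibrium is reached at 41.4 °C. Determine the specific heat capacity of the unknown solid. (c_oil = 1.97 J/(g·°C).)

m_s c (T_s − T_f) = m_oil c_oil (T_f − T_0):
431×c×(231 − 41.4) = 633×1.97×(41.4 − 14.3)
81718 c = 33794  ⇒  c ≈ 0.4135 J/(g·°C)

c ≈ 0.414 J/(g·°C)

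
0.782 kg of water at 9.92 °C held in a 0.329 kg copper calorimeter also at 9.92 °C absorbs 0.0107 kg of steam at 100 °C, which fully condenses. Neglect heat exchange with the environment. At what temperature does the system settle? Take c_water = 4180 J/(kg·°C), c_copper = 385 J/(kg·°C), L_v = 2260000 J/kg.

T_f ≈ 18.1 °C

Sum of m c ΔT and latent-heat terms is zero:
condense steam: −0.0107×2260000 = −24182; condensate cools 100→T: 0.0107×4180×(T − 100) = 44.73(T − 100); water warms: 0.782×4180×(T − 9.92) = 3268.8(T − 9.92); cup: 126.67(T − 9.92)
3440.2 T = 24182 + 4472.6 + 33683 = 62337
T ≈ 18.12 °C, under the boiling point, so the assumption holds.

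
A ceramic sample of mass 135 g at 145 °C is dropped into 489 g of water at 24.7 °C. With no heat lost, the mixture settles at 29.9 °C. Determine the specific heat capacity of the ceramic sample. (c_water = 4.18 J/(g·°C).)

c ≈ 0.684 J/(g·°C)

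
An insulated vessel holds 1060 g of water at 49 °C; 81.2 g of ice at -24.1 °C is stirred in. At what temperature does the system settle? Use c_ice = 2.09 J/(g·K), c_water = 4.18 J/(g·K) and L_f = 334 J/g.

T_f ≈ 39.0 °C

Conservation of energy gives ΣQ = 0:
ice -24.1→0 °C: 81.2×2.09×24.1 = 4090
  latent heat to melt: 81.2×334 = 27121
  warm the meltwater: 339.42 T
  water cools: 1060×4.18×(T − 49) = 4430.8(T − 49)
4770.2 T = 217109 − 31211 = 185898
T ≈ 38.97 °C. Since T > 0 °C, the all-ice-melts assumption holds.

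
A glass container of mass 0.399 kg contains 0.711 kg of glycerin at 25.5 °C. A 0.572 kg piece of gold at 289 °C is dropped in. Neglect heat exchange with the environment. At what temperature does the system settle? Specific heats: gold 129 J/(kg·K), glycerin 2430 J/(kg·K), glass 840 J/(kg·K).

T_f ≈ 34.6 °C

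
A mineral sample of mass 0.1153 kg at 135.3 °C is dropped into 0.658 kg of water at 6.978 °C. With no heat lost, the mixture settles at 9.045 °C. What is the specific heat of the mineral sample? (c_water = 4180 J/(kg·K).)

Conservation of energy gives ΣQ = 0:
0.1153×c×(9.045 − 135.3) + 0.658×4180×(9.045 − 6.978) = 0
-14.56 c = -5685.2
c = -5685.2/-14.56 ≈ 390.5 J/(kg·K)

c ≈ 391 J/(kg·K)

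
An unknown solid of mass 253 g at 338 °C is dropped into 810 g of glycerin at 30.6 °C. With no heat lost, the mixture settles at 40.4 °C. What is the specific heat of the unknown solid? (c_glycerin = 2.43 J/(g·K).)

c ≈ 0.256 J/(g·K)

Heat lost by the unknown solid = heat gained by the glycerin:
253·c·(338 − 40.4) = 810·2.43·(40.4 − 30.6)
75293 c = 19289  ⇒  c ≈ 0.2562 J/(g·K)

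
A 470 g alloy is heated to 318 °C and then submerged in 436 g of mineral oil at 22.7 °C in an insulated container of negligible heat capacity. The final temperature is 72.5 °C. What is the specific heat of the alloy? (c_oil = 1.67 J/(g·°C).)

c ≈ 0.314 J/(g·°C)

Setting the total heat transfer to zero:
470·c·(72.5 − 318) + 436·1.67·(72.5 − 22.7) = 0
-115385 c = -36260
c = -36260/-115385 ≈ 0.3143 J/(g·°C)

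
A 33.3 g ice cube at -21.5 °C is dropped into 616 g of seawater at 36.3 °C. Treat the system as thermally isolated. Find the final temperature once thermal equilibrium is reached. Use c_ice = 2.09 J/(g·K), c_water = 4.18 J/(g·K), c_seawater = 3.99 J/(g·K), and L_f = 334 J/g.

T_f ≈ 29.5 °C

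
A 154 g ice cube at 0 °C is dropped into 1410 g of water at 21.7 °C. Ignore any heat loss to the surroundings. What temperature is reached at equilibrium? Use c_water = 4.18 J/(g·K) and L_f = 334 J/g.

Conservation of energy gives ΣQ = 0:
melt ice: 154×334 = 51436; meltwater 0→T: 154×4.18×T = 643.72 T; water: 5893.8(T − 21.7)
6537.5 T = 127895 − 51436 = 76459
T ≈ 11.70 °C. Since T > 0 °C, the all-ice-melts assumption holds.

T_f ≈ 11.7 °C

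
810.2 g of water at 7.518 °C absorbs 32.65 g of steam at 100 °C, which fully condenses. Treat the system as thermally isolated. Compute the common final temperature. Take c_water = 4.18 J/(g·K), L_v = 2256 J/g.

Net heat exchanged in the isolated system is zero:
steam→water at 100 °C releases m L_v = 32.65×2256 = 73658; condensate cools 100→T: 32.65×4.18×(T − 100) = 136.48(T − 100); water warms: 810.2×4.18×(T − 7.518) = 3386.6(T − 7.518)
3523.1 T = 73658 + 13648 + 25461 = 112767
T ≈ 32.01 °C, under the boiling point, so the assumption holds.

T_f ≈ 32.0 °C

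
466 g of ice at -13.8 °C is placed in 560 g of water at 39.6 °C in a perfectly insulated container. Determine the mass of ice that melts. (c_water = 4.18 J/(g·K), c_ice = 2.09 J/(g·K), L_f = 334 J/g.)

m_melted ≈ 237 g

Water can give up m c ΔT = 560·4.18·39.6 = 92696 J before reaching 0 °C.
Warming the ice to 0 °C takes 466·2.09·13.8 = 13440 J, leaving 79255 J for melting.
Melting all 466 g of ice would need 466·334 = 155644 J.
Since 79255 < 155644 J, not all the ice melts; equilibrium is at 0 °C.
m_melt = 79255 / L_f = 237.3 g.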